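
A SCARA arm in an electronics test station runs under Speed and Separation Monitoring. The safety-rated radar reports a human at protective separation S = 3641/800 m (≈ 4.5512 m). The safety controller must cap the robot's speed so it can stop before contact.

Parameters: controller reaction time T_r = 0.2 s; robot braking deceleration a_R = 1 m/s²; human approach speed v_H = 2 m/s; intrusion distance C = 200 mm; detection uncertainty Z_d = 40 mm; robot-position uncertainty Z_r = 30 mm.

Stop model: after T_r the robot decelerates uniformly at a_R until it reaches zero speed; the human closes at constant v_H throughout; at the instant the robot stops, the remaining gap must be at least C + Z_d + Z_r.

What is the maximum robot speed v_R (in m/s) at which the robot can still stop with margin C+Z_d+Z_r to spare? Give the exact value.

collect terms ⇒ (1/2)·v_R² + (11/5)·v_R + (-621/160) = 0
  disc = (11/5)² − 4·(1/2)·(-621/160) = 5041/400 ; √disc = 71/20
  v_R = (−(11/5) + 71/20) / (2·(1/2)) = 27/20 m/s
check:
T_s = v_R/a_R = (27/20)/1 = 1.3500 s
robot covers v_R·T_r = 1.3500·0.2000 = 0.2700 m before braking
robot under decel: 1.3500²/(2·1.0000) = 0.9113 m
human over T_r+T_s: 2.0000·(0.2000+1.3500) = 3.1000 m
margins: 0.2000+0.0400+0.0300 = 0.2700 m
sum ≈ 0.2700+0.9113+3.1000+0.2700 ≈ 4.5512 m = S ✓

v_R_max = 27/20 m/s = 1.3500 m/s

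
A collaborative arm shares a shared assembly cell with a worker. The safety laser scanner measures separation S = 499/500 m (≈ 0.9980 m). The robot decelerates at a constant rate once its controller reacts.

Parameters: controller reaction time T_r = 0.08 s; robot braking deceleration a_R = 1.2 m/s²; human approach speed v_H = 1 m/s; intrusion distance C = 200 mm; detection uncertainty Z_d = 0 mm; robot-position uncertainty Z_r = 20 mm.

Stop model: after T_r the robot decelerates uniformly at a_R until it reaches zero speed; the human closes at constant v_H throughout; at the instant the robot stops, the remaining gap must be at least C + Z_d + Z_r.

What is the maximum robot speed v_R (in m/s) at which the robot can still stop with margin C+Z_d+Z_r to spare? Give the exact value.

quadratic (5/12)·v² + (137/150)·v + (-349/500) = 0
  disc = (137/150)² − 4·(5/12)·(-349/500) = 11236/5625 ; √disc = 106/75
  v_R = (−(137/150) + 106/75) / (2·(5/12)) = 3/5 m/s
check:
stop time T_s = (3/5)/(6/5) = 0.5000 s
reaction-phase robot travel = 0.6000·0.0800 = 0.0480 m
braking distance = 0.6000²/(2·1.2000) = 0.1500 m
human over T_r+T_s: 1.0000·(0.0800+0.5000) = 0.5800 m
C+Z_d+Z_r = 0.2000+0.0000+0.0200 = 0.2200 m
sum ≈ 0.0480+0.1500+0.5800+0.2200 ≈ 0.9980 m = S ✓

v_R_max = 3/5 m/s = 0.6000 m/s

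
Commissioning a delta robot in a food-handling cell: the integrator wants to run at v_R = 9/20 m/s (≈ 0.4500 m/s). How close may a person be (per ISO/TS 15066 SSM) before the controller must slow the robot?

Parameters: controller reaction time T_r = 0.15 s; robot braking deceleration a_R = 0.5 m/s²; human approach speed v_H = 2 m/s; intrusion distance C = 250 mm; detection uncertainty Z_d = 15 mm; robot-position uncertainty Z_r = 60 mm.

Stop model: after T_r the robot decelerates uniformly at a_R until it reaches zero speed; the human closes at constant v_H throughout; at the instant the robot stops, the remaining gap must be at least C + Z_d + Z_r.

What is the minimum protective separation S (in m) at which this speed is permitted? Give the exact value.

S_min = 539/200 m = 2.6950 m

stop time T_s = (9/20)/(1/2) = 0.9000 s
reaction-phase robot travel = 0.4500·0.1500 = 0.0675 m
braking distance = 0.4500²/(2·0.5000) = 0.2025 m
person approaches 2.0000·(0.1500+0.9000) = 2.1000 m
C+Z_d+Z_r = 0.2500+0.0150+0.0600 = 0.3250 m
S_min ≈ 0.0675+0.2025+2.1000+0.3250  ⇒  S_min = 539/200 m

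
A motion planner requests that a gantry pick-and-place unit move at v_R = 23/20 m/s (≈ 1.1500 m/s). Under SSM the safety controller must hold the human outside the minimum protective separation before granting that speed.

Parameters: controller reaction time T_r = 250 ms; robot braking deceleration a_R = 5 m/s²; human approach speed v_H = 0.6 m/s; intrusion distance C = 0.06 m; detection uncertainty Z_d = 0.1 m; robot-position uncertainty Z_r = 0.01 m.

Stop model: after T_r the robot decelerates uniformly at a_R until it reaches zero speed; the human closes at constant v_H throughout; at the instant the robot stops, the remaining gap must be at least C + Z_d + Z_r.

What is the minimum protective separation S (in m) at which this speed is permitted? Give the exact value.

stop time T_s = (23/20)/5 = 0.2300 s
reaction-phase robot travel = 1.1500·0.2500 = 0.2875 m
robot covers 1.1500·0.2300 − ½·5.0000·0.2300² = 0.1323 m while stopping
human over T_r+T_s: 0.6000·(0.2500+0.2300) = 0.2880 m
margins: 0.0600+0.1000+0.0100 = 0.1700 m
S_min ≈ 0.2875+0.1323+0.2880+0.1700  ⇒  S_min = 3511/4000 m

S_min = 3511/4000 m = 0.8778 m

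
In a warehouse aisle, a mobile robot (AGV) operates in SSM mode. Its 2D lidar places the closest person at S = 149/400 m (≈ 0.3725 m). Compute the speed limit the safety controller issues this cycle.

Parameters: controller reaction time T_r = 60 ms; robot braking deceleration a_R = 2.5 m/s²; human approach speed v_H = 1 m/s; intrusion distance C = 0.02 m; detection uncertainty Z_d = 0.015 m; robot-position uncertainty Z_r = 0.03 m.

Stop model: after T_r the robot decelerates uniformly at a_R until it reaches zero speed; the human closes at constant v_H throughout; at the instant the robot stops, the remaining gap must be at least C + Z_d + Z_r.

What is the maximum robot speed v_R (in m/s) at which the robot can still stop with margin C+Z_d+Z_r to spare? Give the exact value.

quadratic (1/5)·v² + (23/50)·v + (-99/400) = 0
  disc = (23/50)² − 4·(1/5)·(-99/400) = 256/625 ; √disc = 16/25
  v_R = (−(23/50) + 16/25) / (2·(1/5)) = 9/20 m/s
check:
T_s = v_R/a_R = (9/20)/(5/2) = 0.1800 s
reaction-phase robot travel = 0.4500·0.0600 = 0.0270 m
robot covers 0.4500·0.1800 − ½·2.5000·0.1800² = 0.0405 m while stopping
human closes 1.0000·0.2400 = 0.2400 m
residual clearance needed = 0.0200+0.0150+0.0300 = 0.0650 m
sum ≈ 0.0270+0.0405+0.2400+0.0650 ≈ 0.3725 m = S ✓

v_R_max = 9/20 m/s = 0.4500 m/s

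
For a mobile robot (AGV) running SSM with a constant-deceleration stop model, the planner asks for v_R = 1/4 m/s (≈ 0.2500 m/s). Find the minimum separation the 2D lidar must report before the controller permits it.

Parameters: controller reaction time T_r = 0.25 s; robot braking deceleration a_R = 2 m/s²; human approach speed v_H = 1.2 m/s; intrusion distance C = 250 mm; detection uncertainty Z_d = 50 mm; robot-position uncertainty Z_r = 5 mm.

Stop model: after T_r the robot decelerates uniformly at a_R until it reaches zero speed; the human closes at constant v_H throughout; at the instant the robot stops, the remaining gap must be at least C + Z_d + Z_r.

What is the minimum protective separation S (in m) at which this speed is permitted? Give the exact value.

braking lasts T_s = (1/4)/2 = 0.1250 s
reaction-phase robot travel = 0.2500·0.2500 = 0.0625 m
braking distance = 0.2500²/(2·2.0000) = 0.0156 m
human closes 1.2000·0.3750 = 0.4500 m
margins: 0.2500+0.0500+0.0050 = 0.3050 m
S_min ≈ 0.0625+0.0156+0.4500+0.3050  ⇒  S_min = 1333/1600 m

S_min = 1333/1600 m = 0.8331 m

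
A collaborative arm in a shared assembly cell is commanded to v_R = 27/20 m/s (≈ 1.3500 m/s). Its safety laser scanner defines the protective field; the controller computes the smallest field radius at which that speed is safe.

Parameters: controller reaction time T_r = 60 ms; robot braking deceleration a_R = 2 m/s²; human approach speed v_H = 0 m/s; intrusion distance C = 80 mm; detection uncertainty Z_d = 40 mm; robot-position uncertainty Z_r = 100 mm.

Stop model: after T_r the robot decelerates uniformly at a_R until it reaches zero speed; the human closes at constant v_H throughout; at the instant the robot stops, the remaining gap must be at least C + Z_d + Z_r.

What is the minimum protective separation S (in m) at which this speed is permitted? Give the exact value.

stop time T_s = (27/20)/2 = 0.6750 s
robot covers v_R·T_r = 1.3500·0.0600 = 0.0810 m before braking
robot under decel: 1.3500²/(2·2.0000) = 0.4556 m
human closes 0.0000·0.7350 = 0.0000 m
margins: 0.0800+0.0400+0.1000 = 0.2200 m
S_min ≈ 0.0810+0.4556+0.0000+0.2200  ⇒  S_min = 6053/8000 m

S_min = 6053/8000 m = 0.7566 m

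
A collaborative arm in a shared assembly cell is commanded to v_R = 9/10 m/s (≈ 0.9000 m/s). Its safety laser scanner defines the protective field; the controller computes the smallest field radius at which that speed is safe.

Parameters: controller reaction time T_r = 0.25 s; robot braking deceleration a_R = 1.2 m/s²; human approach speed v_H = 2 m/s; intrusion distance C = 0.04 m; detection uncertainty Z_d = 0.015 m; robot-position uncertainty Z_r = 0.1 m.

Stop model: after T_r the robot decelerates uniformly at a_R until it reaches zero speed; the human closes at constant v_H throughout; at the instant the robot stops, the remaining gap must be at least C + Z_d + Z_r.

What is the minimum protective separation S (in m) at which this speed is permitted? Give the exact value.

S_min = 1087/400 m = 2.7175 m

braking lasts T_s = (9/10)/(6/5) = 0.7500 s
reaction-phase robot travel = 0.9000·0.2500 = 0.2250 m
robot covers 0.9000·0.7500 − ½·1.2000·0.7500² = 0.3375 m while stopping
human closes 2.0000·1.0000 = 2.0000 m
margins: 0.0400+0.0150+0.1000 = 0.1550 m
S_min ≈ 0.2250+0.3375+2.0000+0.1550  ⇒  S_min = 1087/400 m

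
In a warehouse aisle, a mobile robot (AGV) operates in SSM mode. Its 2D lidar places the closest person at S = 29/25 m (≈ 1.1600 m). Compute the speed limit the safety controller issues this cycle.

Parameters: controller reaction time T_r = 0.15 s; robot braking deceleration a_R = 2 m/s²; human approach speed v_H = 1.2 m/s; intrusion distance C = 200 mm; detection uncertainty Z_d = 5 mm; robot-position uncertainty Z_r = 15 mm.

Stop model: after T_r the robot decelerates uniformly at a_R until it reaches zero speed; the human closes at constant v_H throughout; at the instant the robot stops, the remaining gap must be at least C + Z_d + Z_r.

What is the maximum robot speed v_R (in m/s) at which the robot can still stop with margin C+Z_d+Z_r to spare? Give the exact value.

quadratic (1/4)·v² + (3/4)·v + (-19/25) = 0
  disc = (3/4)² − 4·(1/4)·(-19/25) = 529/400 ; √disc = 23/20
  v_R = (−(3/4) + 23/20) / (2·(1/4)) = 4/5 m/s
check:
braking lasts T_s = (4/5)/2 = 0.4000 s
robot in T_r: 0.8000·0.1500 = 0.1200 m
robot under decel: 0.8000²/(2·2.0000) = 0.1600 m
person approaches 1.2000·(0.1500+0.4000) = 0.6600 m
margins: 0.2000+0.0050+0.0150 = 0.2200 m
sum ≈ 0.1200+0.1600+0.6600+0.2200 ≈ 1.1600 m = S ✓

v_R_max = 4/5 m/s = 0.8000 m/s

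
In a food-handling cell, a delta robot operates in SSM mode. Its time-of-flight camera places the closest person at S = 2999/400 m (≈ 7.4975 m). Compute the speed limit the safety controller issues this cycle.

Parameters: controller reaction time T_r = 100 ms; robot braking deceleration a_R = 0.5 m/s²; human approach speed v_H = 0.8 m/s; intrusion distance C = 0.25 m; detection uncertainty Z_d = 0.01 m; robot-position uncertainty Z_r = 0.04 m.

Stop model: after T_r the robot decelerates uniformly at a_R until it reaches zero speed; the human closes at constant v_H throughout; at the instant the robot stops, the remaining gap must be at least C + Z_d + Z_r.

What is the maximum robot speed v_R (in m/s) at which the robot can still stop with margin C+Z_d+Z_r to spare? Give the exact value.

v_R_max = 39/20 m/s = 1.9500 m/s

at the boundary: (1)·v² + (17/10)·v + (-2847/400) = 0
  disc = (17/10)² − 4·(1)·(-2847/400) = 784/25 ; √disc = 28/5
  v_R = (−(17/10) + 28/5) / (2·(1)) = 39/20 m/s
check:
T_s = v_R/a_R = (39/20)/(1/2) = 3.9000 s
reaction-phase robot travel = 1.9500·0.1000 = 0.1950 m
braking distance = 1.9500²/(2·0.5000) = 3.8025 m
human closes 0.8000·4.0000 = 3.2000 m
residual clearance needed = 0.2500+0.0100+0.0400 = 0.3000 m
sum ≈ 0.1950+3.8025+3.2000+0.3000 ≈ 7.4975 m = S ✓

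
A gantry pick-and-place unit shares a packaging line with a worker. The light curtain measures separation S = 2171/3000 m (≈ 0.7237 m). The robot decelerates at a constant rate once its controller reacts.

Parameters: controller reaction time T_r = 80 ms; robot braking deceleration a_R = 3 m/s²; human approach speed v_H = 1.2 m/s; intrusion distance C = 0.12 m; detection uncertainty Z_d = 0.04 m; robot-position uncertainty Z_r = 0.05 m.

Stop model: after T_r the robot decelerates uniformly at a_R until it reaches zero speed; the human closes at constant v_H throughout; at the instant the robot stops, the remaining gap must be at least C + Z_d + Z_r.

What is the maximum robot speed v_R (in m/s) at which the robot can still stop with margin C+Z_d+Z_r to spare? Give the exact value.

collect terms ⇒ (1/6)·v_R² + (12/25)·v_R + (-1253/3000) = 0
  disc = (12/25)² − 4·(1/6)·(-1253/3000) = 11449/22500 ; √disc = 107/150
  v_R = (−(12/25) + 107/150) / (2·(1/6)) = 7/10 m/s
check:
stop time T_s = (7/10)/3 = 0.2333 s
robot covers v_R·T_r = 0.7000·0.0800 = 0.0560 m before braking
robot under decel: 0.7000²/(2·3.0000) = 0.0817 m
person approaches 1.2000·(0.0800+0.2333) = 0.3760 m
C+Z_d+Z_r = 0.1200+0.0400+0.0500 = 0.2100 m
sum ≈ 0.0560+0.0817+0.3760+0.2100 ≈ 0.7237 m = S ✓

v_R_max = 7/10 m/s = 0.7000 m/s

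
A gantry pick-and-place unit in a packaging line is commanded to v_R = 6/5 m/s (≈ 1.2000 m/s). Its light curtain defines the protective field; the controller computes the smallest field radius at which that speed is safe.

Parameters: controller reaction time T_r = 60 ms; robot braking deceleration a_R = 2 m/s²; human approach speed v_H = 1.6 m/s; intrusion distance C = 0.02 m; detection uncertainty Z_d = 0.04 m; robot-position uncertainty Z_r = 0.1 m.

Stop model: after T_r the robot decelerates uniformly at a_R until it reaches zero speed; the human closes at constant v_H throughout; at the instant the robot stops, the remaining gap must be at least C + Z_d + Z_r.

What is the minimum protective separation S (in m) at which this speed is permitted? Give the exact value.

braking lasts T_s = (6/5)/2 = 0.6000 s
reaction-phase robot travel = 1.2000·0.0600 = 0.0720 m
braking distance = 1.2000²/(2·2.0000) = 0.3600 m
human closes 1.6000·0.6600 = 1.0560 m
margins: 0.0200+0.0400+0.1000 = 0.1600 m
S_min ≈ 0.0720+0.3600+1.0560+0.1600  ⇒  S_min = 206/125 m

S_min = 206/125 m = 1.6480 m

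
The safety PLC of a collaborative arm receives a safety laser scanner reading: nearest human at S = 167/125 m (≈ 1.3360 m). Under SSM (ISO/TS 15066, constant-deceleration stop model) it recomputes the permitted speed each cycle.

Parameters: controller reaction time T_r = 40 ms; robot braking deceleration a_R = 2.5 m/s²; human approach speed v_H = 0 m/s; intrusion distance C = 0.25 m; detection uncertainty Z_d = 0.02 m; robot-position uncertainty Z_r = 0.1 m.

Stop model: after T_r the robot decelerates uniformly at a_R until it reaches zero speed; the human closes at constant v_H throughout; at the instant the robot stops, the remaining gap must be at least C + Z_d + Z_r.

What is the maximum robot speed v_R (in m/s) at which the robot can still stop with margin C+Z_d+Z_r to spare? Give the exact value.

v_R_max = 21/10 m/s = 2.1000 m/s

quadratic (1/5)·v² + (1/25)·v + (-483/500) = 0
  disc = (1/25)² − 4·(1/5)·(-483/500) = 484/625 ; √disc = 22/25
  v_R = (−(1/25) + 22/25) / (2·(1/5)) = 21/10 m/s
check:
braking lasts T_s = (21/10)/(5/2) = 0.8400 s
reaction-phase robot travel = 2.1000·0.0400 = 0.0840 m
robot covers 2.1000·0.8400 − ½·2.5000·0.8400² = 0.8820 m while stopping
human over T_r+T_s: 0.0000·(0.0400+0.8400) = 0.0000 m
C+Z_d+Z_r = 0.2500+0.0200+0.1000 = 0.3700 m
sum ≈ 0.0840+0.8820+0.0000+0.3700 ≈ 1.3360 m = S ✓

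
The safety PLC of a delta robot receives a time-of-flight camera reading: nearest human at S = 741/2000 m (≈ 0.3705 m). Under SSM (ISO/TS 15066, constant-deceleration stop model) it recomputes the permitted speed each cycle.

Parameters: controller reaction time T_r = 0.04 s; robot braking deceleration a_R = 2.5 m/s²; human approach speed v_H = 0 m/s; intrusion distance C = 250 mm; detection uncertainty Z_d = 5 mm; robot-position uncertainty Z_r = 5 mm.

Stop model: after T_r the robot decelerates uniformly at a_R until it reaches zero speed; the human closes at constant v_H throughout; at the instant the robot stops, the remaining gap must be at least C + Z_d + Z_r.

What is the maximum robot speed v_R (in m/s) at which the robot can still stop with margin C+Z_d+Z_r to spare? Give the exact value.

v_R_max = 13/20 m/s = 0.6500 m/s

quadratic (1/5)·v² + (1/25)·v + (-221/2000) = 0
  disc = (1/25)² − 4·(1/5)·(-221/2000) = 9/100 ; √disc = 3/10
  v_R = (−(1/25) + 3/10) / (2·(1/5)) = 13/20 m/s
check:
braking lasts T_s = (13/20)/(5/2) = 0.2600 s
robot in T_r: 0.6500·0.0400 = 0.0260 m
braking distance = 0.6500²/(2·2.5000) = 0.0845 m
human over T_r+T_s: 0.0000·(0.0400+0.2600) = 0.0000 m
residual clearance needed = 0.2500+0.0050+0.0050 = 0.2600 m
sum ≈ 0.0260+0.0845+0.0000+0.2600 ≈ 0.3705 m = S ✓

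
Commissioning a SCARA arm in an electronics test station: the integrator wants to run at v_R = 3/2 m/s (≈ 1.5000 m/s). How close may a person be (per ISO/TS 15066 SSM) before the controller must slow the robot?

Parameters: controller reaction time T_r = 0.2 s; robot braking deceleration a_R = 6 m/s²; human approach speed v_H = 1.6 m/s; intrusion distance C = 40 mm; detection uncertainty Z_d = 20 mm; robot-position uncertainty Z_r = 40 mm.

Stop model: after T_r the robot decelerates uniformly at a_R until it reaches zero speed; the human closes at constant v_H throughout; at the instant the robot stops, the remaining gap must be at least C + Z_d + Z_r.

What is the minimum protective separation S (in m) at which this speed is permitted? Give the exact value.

S_min = 523/400 m = 1.3075 m

T_s = v_R/a_R = (3/2)/6 = 0.2500 s
robot in T_r: 1.5000·0.2000 = 0.3000 m
robot under decel: 1.5000²/(2·6.0000) = 0.1875 m
human closes 1.6000·0.4500 = 0.7200 m
residual clearance needed = 0.0400+0.0200+0.0400 = 0.1000 m
S_min ≈ 0.3000+0.1875+0.7200+0.1000  ⇒  S_min = 523/400 m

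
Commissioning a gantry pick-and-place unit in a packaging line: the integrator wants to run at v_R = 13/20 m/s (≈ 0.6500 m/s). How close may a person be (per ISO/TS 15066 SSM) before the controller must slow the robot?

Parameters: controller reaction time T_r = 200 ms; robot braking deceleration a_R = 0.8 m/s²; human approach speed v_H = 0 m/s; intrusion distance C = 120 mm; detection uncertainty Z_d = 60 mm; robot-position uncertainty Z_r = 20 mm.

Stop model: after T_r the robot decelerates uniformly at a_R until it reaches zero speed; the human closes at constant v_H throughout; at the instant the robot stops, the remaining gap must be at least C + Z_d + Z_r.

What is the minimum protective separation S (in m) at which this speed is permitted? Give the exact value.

braking lasts T_s = (13/20)/(4/5) = 0.8125 s
reaction-phase robot travel = 0.6500·0.2000 = 0.1300 m
robot under decel: 0.6500²/(2·0.8000) = 0.2641 m
person approaches 0.0000·(0.2000+0.8125) = 0.0000 m
C+Z_d+Z_r = 0.1200+0.0600+0.0200 = 0.2000 m
S_min ≈ 0.1300+0.2641+0.0000+0.2000  ⇒  S_min = 1901/3200 m

S_min = 1901/3200 m = 0.5941 m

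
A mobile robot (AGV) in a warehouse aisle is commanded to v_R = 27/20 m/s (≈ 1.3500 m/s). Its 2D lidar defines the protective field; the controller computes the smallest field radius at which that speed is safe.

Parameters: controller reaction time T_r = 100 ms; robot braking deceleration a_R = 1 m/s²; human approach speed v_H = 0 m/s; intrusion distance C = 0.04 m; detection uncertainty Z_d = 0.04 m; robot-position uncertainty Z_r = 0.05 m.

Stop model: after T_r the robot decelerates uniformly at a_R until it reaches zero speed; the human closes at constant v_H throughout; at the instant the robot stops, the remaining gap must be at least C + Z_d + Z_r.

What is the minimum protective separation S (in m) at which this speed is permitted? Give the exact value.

S_min = 941/800 m = 1.1763 m

stop time T_s = (27/20)/1 = 1.3500 s
robot covers v_R·T_r = 1.3500·0.1000 = 0.1350 m before braking
braking distance = 1.3500²/(2·1.0000) = 0.9113 m
human over T_r+T_s: 0.0000·(0.1000+1.3500) = 0.0000 m
margins: 0.0400+0.0400+0.0500 = 0.1300 m
S_min ≈ 0.1350+0.9113+0.0000+0.1300  ⇒  S_min = 941/800 m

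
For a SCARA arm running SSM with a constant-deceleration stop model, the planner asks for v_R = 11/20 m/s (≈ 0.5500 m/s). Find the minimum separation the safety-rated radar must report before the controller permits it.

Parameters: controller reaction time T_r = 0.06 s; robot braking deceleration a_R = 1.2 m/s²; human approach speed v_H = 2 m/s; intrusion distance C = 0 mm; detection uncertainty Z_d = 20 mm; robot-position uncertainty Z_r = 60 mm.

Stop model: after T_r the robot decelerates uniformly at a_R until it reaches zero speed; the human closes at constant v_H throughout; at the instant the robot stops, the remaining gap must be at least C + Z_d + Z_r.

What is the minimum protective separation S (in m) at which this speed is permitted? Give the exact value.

stop time T_s = (11/20)/(6/5) = 0.4583 s
robot covers v_R·T_r = 0.5500·0.0600 = 0.0330 m before braking
braking distance = 0.5500²/(2·1.2000) = 0.1260 m
human over T_r+T_s: 2.0000·(0.0600+0.4583) = 1.0367 m
residual clearance needed = 0.0000+0.0200+0.0600 = 0.0800 m
S_min ≈ 0.0330+0.1260+1.0367+0.0800  ⇒  S_min = 30617/24000 m

S_min = 30617/24000 m = 1.2757 m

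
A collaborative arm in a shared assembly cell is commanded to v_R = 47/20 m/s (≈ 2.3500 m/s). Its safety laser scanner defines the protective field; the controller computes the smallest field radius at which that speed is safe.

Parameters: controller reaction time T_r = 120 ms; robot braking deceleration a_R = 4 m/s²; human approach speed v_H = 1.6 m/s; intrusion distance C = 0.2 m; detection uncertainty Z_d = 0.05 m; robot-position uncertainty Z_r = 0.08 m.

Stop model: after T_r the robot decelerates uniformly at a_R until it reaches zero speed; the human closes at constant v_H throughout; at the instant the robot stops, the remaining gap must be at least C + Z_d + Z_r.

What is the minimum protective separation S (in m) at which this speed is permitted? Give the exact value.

S_min = 38949/16000 m = 2.4343 m

braking lasts T_s = (47/20)/4 = 0.5875 s
robot covers v_R·T_r = 2.3500·0.1200 = 0.2820 m before braking
braking distance = 2.3500²/(2·4.0000) = 0.6903 m
human closes 1.6000·0.7075 = 1.1320 m
margins: 0.2000+0.0500+0.0800 = 0.3300 m
S_min ≈ 0.2820+0.6903+1.1320+0.3300  ⇒  S_min = 38949/16000 m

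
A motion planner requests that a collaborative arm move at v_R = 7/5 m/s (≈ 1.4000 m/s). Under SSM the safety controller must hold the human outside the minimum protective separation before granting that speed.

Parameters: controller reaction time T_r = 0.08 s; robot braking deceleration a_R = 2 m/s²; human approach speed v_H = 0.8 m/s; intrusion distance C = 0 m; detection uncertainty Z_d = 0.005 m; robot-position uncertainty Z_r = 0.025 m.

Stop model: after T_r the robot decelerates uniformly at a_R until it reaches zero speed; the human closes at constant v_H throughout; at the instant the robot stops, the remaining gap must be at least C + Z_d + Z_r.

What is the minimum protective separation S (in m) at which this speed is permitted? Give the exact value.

stop time T_s = (7/5)/2 = 0.7000 s
robot in T_r: 1.4000·0.0800 = 0.1120 m
robot covers 1.4000·0.7000 − ½·2.0000·0.7000² = 0.4900 m while stopping
human closes 0.8000·0.7800 = 0.6240 m
C+Z_d+Z_r = 0.0000+0.0050+0.0250 = 0.0300 m
S_min ≈ 0.1120+0.4900+0.6240+0.0300  ⇒  S_min = 157/125 m

S_min = 157/125 m = 1.2560 m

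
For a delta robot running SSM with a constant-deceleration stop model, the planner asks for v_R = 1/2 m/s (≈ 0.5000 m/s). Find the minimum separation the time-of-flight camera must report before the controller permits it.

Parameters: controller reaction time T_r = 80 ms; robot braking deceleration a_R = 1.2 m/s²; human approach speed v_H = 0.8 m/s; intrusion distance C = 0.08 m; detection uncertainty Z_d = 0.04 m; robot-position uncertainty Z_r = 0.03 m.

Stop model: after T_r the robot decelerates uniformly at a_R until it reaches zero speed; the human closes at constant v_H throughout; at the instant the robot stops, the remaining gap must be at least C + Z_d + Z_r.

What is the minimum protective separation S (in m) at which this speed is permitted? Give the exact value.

stop time T_s = (1/2)/(6/5) = 0.4167 s
reaction-phase robot travel = 0.5000·0.0800 = 0.0400 m
robot covers 0.5000·0.4167 − ½·1.2000·0.4167² = 0.1042 m while stopping
human closes 0.8000·0.4967 = 0.3973 m
residual clearance needed = 0.0800+0.0400+0.0300 = 0.1500 m
S_min ≈ 0.0400+0.1042+0.3973+0.1500  ⇒  S_min = 1383/2000 m

S_min = 1383/2000 m = 0.6915 m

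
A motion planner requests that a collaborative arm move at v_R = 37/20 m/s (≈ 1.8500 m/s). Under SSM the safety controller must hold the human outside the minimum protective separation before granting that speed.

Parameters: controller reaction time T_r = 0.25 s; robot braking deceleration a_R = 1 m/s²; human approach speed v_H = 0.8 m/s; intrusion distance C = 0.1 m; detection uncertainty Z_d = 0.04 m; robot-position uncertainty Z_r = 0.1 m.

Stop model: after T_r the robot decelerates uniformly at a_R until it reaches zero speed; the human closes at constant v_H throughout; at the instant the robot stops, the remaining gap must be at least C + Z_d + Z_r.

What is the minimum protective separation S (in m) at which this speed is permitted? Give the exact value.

T_s = v_R/a_R = (37/20)/1 = 1.8500 s
robot covers v_R·T_r = 1.8500·0.2500 = 0.4625 m before braking
braking distance = 1.8500²/(2·1.0000) = 1.7112 m
human closes 0.8000·2.1000 = 1.6800 m
C+Z_d+Z_r = 0.1000+0.0400+0.1000 = 0.2400 m
S_min ≈ 0.4625+1.7112+1.6800+0.2400  ⇒  S_min = 131/32 m

S_min = 131/32 m = 4.0938 m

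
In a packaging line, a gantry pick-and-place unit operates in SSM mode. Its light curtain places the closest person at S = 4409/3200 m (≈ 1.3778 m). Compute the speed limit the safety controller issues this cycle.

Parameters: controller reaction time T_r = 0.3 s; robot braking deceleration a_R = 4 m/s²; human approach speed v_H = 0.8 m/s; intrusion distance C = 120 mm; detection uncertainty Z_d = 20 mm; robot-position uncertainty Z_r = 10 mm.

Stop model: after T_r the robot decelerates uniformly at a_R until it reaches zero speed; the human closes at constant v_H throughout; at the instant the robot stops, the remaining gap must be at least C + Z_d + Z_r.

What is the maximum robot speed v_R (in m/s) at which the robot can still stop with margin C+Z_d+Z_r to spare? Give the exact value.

v_R_max = 29/20 m/s = 1.4500 m/s

quadratic (1/8)·v² + (1/2)·v + (-3161/3200) = 0
  disc = (1/2)² − 4·(1/8)·(-3161/3200) = 4761/6400 ; √disc = 69/80
  v_R = (−(1/2) + 69/80) / (2·(1/8)) = 29/20 m/s
check:
T_s = v_R/a_R = (29/20)/4 = 0.3625 s
robot covers v_R·T_r = 1.4500·0.3000 = 0.4350 m before braking
braking distance = 1.4500²/(2·4.0000) = 0.2628 m
person approaches 0.8000·(0.3000+0.3625) = 0.5300 m
margins: 0.1200+0.0200+0.0100 = 0.1500 m
sum ≈ 0.4350+0.2628+0.5300+0.1500 ≈ 1.3778 m = S ✓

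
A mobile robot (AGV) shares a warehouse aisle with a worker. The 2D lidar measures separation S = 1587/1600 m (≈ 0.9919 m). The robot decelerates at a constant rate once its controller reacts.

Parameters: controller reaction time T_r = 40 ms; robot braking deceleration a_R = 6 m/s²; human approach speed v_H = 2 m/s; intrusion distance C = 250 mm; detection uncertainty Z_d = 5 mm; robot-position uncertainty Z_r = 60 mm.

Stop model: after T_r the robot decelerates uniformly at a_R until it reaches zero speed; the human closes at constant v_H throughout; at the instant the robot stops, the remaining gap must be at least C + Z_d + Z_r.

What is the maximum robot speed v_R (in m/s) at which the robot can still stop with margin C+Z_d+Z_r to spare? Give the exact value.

quadratic (1/12)·v² + (28/75)·v + (-191/320) = 0
  disc = (28/75)² − 4·(1/12)·(-191/320) = 121801/360000 ; √disc = 349/600
  v_R = (−(28/75) + 349/600) / (2·(1/12)) = 5/4 m/s
check:
stop time T_s = (5/4)/6 = 0.2083 s
robot covers v_R·T_r = 1.2500·0.0400 = 0.0500 m before braking
braking distance = 1.2500²/(2·6.0000) = 0.1302 m
human closes 2.0000·0.2483 = 0.4967 m
residual clearance needed = 0.2500+0.0050+0.0600 = 0.3150 m
sum ≈ 0.0500+0.1302+0.4967+0.3150 ≈ 0.9919 m = S ✓

v_R_max = 5/4 m/s = 1.2500 m/s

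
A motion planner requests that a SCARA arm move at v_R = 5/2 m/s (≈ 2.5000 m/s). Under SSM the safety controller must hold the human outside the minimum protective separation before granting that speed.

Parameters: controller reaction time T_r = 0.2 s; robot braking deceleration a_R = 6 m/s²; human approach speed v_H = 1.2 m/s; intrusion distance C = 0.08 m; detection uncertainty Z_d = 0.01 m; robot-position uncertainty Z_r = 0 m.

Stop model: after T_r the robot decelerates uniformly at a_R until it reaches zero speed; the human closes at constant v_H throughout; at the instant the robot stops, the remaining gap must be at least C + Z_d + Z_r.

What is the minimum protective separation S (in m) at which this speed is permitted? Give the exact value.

T_s = v_R/a_R = (5/2)/6 = 0.4167 s
robot in T_r: 2.5000·0.2000 = 0.5000 m
robot covers 2.5000·0.4167 − ½·6.0000·0.4167² = 0.5208 m while stopping
person approaches 1.2000·(0.2000+0.4167) = 0.7400 m
margins: 0.0800+0.0100+0.0000 = 0.0900 m
S_min ≈ 0.5000+0.5208+0.7400+0.0900  ⇒  S_min = 2221/1200 m

S_min = 2221/1200 m = 1.8508 m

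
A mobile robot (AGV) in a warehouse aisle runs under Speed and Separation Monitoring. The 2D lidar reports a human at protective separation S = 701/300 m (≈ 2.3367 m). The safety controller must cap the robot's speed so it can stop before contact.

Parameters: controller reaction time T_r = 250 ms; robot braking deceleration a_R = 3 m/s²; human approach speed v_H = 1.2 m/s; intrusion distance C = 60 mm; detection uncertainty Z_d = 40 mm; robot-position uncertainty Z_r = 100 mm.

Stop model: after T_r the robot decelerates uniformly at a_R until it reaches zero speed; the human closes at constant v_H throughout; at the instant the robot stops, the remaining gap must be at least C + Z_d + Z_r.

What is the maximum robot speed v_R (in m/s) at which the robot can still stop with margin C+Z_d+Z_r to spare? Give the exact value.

v_R_max = 19/10 m/s = 1.9000 m/s

at the boundary: (1/6)·v² + (13/20)·v + (-551/300) = 0
  disc = (13/20)² − 4·(1/6)·(-551/300) = 5929/3600 ; √disc = 77/60
  v_R = (−(13/20) + 77/60) / (2·(1/6)) = 19/10 m/s
check:
T_s = v_R/a_R = (19/10)/3 = 0.6333 s
robot in T_r: 1.9000·0.2500 = 0.4750 m
robot under decel: 1.9000²/(2·3.0000) = 0.6017 m
human closes 1.2000·0.8833 = 1.0600 m
margins: 0.0600+0.0400+0.1000 = 0.2000 m
sum ≈ 0.4750+0.6017+1.0600+0.2000 ≈ 2.3367 m = S ✓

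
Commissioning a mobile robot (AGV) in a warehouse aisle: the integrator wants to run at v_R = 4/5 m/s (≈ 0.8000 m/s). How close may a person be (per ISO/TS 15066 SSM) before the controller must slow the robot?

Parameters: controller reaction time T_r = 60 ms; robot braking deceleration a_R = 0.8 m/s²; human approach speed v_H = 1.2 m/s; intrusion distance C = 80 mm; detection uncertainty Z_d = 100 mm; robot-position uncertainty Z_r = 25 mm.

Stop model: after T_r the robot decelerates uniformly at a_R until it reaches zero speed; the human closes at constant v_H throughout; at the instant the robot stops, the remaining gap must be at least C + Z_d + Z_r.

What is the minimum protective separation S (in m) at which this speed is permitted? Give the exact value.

braking lasts T_s = (4/5)/(4/5) = 1.0000 s
robot in T_r: 0.8000·0.0600 = 0.0480 m
braking distance = 0.8000²/(2·0.8000) = 0.4000 m
person approaches 1.2000·(0.0600+1.0000) = 1.2720 m
C+Z_d+Z_r = 0.0800+0.1000+0.0250 = 0.2050 m
S_min ≈ 0.0480+0.4000+1.2720+0.2050  ⇒  S_min = 77/40 m

S_min = 77/40 m = 1.9250 m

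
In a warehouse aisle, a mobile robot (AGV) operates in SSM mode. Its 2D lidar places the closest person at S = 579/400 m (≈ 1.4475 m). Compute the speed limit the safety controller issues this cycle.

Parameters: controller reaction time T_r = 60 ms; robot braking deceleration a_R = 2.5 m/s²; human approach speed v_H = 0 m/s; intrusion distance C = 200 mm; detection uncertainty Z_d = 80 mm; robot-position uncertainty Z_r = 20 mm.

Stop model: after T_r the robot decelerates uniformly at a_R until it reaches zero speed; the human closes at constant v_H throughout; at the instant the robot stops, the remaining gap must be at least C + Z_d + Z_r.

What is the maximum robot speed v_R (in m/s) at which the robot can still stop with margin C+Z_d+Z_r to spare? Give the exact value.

v_R_max = 9/4 m/s = 2.2500 m/s

quadratic (1/5)·v² + (3/50)·v + (-459/400) = 0
  disc = (3/50)² − 4·(1/5)·(-459/400) = 576/625 ; √disc = 24/25
  v_R = (−(3/50) + 24/25) / (2·(1/5)) = 9/4 m/s
check:
stop time T_s = (9/4)/(5/2) = 0.9000 s
reaction-phase robot travel = 2.2500·0.0600 = 0.1350 m
robot covers 2.2500·0.9000 − ½·2.5000·0.9000² = 1.0125 m while stopping
human closes 0.0000·0.9600 = 0.0000 m
residual clearance needed = 0.2000+0.0800+0.0200 = 0.3000 m
sum ≈ 0.1350+1.0125+0.0000+0.3000 ≈ 1.4475 m = S ✓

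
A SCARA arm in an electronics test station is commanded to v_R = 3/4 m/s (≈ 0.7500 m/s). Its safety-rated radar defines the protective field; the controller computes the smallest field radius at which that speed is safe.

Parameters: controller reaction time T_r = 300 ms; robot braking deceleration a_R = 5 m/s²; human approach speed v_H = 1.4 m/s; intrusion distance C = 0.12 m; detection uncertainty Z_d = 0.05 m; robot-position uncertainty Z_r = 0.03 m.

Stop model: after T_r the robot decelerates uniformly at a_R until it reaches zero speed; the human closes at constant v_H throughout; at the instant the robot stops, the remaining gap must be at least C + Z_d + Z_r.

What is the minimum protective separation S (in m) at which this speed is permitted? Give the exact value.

stop time T_s = (3/4)/5 = 0.1500 s
robot covers v_R·T_r = 0.7500·0.3000 = 0.2250 m before braking
braking distance = 0.7500²/(2·5.0000) = 0.0563 m
human over T_r+T_s: 1.4000·(0.3000+0.1500) = 0.6300 m
C+Z_d+Z_r = 0.1200+0.0500+0.0300 = 0.2000 m
S_min ≈ 0.2250+0.0563+0.6300+0.2000  ⇒  S_min = 889/800 m

S_min = 889/800 m = 1.1113 m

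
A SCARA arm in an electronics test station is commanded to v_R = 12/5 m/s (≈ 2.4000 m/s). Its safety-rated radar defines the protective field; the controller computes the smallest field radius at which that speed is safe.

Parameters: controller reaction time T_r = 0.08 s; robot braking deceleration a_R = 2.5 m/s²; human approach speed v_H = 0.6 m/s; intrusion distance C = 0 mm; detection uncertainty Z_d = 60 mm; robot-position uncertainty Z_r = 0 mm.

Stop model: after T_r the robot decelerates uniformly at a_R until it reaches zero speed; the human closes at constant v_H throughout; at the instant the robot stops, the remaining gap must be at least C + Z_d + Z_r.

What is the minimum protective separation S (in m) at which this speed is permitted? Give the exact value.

T_s = v_R/a_R = (12/5)/(5/2) = 0.9600 s
robot in T_r: 2.4000·0.0800 = 0.1920 m
robot under decel: 2.4000²/(2·2.5000) = 1.1520 m
human closes 0.6000·1.0400 = 0.6240 m
margins: 0.0000+0.0600+0.0000 = 0.0600 m
S_min ≈ 0.1920+1.1520+0.6240+0.0600  ⇒  S_min = 507/250 m

S_min = 507/250 m = 2.0280 m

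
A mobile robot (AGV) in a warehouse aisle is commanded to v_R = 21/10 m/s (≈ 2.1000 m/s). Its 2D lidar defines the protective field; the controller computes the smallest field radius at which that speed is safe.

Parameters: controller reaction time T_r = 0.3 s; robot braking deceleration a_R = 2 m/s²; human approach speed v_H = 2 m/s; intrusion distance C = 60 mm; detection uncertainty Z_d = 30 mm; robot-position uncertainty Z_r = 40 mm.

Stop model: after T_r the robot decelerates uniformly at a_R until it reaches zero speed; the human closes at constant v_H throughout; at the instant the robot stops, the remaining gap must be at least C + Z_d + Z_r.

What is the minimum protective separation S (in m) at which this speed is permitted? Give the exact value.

braking lasts T_s = (21/10)/2 = 1.0500 s
robot in T_r: 2.1000·0.3000 = 0.6300 m
braking distance = 2.1000²/(2·2.0000) = 1.1025 m
person approaches 2.0000·(0.3000+1.0500) = 2.7000 m
margins: 0.0600+0.0300+0.0400 = 0.1300 m
S_min ≈ 0.6300+1.1025+2.7000+0.1300  ⇒  S_min = 73/16 m

S_min = 73/16 m = 4.5625 m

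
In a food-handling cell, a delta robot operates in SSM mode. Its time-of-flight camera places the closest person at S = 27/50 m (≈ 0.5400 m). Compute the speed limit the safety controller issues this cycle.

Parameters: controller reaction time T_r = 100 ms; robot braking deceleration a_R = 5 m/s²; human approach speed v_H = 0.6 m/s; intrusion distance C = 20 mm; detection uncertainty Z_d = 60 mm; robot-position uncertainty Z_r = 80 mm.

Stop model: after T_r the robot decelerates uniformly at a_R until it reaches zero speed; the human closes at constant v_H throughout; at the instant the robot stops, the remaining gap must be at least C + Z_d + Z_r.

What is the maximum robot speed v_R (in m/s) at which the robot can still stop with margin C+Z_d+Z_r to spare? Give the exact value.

collect terms ⇒ (1/10)·v_R² + (11/50)·v_R + (-8/25) = 0
  disc = (11/50)² − 4·(1/10)·(-8/25) = 441/2500 ; √disc = 21/50
  v_R = (−(11/50) + 21/50) / (2·(1/10)) = 1 m/s
check:
stop time T_s = 1/5 = 0.2000 s
robot covers v_R·T_r = 1.0000·0.1000 = 0.1000 m before braking
braking distance = 1.0000²/(2·5.0000) = 0.1000 m
human over T_r+T_s: 0.6000·(0.1000+0.2000) = 0.1800 m
C+Z_d+Z_r = 0.0200+0.0600+0.0800 = 0.1600 m
sum ≈ 0.1000+0.1000+0.1800+0.1600 ≈ 0.5400 m = S ✓

v_R_max = 1 m/s = 1.0000 m/s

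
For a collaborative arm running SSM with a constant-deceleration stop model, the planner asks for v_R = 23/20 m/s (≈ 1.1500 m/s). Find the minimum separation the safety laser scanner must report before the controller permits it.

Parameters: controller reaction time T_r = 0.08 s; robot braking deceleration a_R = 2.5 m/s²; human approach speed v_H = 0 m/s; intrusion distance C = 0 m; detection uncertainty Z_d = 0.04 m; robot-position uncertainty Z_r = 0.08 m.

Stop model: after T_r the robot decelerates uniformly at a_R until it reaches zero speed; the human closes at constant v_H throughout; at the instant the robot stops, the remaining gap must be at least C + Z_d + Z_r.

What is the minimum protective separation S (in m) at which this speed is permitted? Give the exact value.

S_min = 953/2000 m = 0.4765 m

T_s = v_R/a_R = (23/20)/(5/2) = 0.4600 s
reaction-phase robot travel = 1.1500·0.0800 = 0.0920 m
robot under decel: 1.1500²/(2·2.5000) = 0.2645 m
human closes 0.0000·0.5400 = 0.0000 m
margins: 0.0000+0.0400+0.0800 = 0.1200 m
S_min ≈ 0.0920+0.2645+0.0000+0.1200  ⇒  S_min = 953/2000 m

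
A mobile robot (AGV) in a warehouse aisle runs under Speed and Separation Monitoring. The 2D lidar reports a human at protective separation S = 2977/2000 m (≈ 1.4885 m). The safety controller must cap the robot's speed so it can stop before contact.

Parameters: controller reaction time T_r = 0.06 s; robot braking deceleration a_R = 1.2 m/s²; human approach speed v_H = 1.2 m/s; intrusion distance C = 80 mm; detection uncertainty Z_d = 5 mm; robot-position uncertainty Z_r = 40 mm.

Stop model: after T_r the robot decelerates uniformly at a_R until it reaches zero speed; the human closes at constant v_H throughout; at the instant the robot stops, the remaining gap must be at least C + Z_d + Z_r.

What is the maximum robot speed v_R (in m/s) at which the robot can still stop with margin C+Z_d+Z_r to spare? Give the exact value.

v_R_max = 9/10 m/s = 0.9000 m/s

at the boundary: (5/12)·v² + (53/50)·v + (-2583/2000) = 0
  disc = (53/50)² − 4·(5/12)·(-2583/2000) = 32761/10000 ; √disc = 181/100
  v_R = (−(53/50) + 181/100) / (2·(5/12)) = 9/10 m/s
check:
stop time T_s = (9/10)/(6/5) = 0.7500 s
reaction-phase robot travel = 0.9000·0.0600 = 0.0540 m
robot under decel: 0.9000²/(2·1.2000) = 0.3375 m
person approaches 1.2000·(0.0600+0.7500) = 0.9720 m
C+Z_d+Z_r = 0.0800+0.0050+0.0400 = 0.1250 m
sum ≈ 0.0540+0.3375+0.9720+0.1250 ≈ 1.4885 m = S ✓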